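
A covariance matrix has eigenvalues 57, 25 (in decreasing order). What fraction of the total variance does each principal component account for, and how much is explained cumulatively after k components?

Step 1 — total variance = trace(Sigma) = Σ λ_i = 57 + 25 = 82.

Step 2 — fraction explained by component i = λ_i / Σ λ:
  PC1: 57/82 = 0.6951
  PC2: 25/82 = 0.3049

Step 3 — cumulative fraction after k components = (λ_1 + ... + λ_k) / Σ λ:
  k = 1: 57/82 = 0.6951
  k = 2: (57 + 25)/82 = 82/82 = 1

Summary (fraction, with percent):

explained: PC1 0.6951 (69.51%), PC2 0.3049 (30.49%);  cumulative: 0.6951, 1


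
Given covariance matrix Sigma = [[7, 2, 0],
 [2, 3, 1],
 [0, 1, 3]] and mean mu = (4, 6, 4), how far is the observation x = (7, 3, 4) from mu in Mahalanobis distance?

Step 1 — centre the observation: (x - mu) = (3, -3, 0).

Step 2 — invert Sigma (cofactor / det for 3×3, or solve directly):
  Sigma^{-1} = [[0.1818, -0.1364, 0.0455],
 [-0.1364, 0.4773, -0.1591],
 [0.0455, -0.1591, 0.3864]].

Step 3 — form the quadratic (x - mu)^T · Sigma^{-1} · (x - mu):
  Sigma^{-1} · (x - mu) = (0.9545, -1.8409, 0.6136).
  (x - mu)^T · [Sigma^{-1} · (x - mu)] = (3)·(0.9545) + (-3)·(-1.8409) + (0)·(0.6136) = 8.3864.

Step 4 — take square root: d = √(8.3864) ≈ 2.8959.

d(x, mu) = √(8.3864) ≈ 2.8959


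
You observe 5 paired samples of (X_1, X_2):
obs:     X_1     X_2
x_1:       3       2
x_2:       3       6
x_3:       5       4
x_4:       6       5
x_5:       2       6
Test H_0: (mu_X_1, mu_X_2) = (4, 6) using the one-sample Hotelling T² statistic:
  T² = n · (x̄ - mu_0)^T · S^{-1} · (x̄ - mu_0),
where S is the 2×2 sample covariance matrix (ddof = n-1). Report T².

Step 1 — sample mean vector:
  mean(X_1) = (3 + 3 + 5 + 6 + 2) / 5 = 19/5 = 3.8
  mean(X_2) = (2 + 6 + 4 + 5 + 6) / 5 = 23/5 = 4.6
  x̄ = (3.8, 4.6),  deviation x̄ - mu_0 = (3.8, 4.6) - (4, 6) = (-0.2, -1.4).

Step 2 — sample covariance matrix, S[i,j] = (1/(n-1)) · Σ_k (x_{k,i} - mean_i) · (x_{k,j} - mean_j), divisor n-1 = 4:
  S[X_1,X_1] = ((-0.8)·(-0.8) + (-0.8)·(-0.8) + (1.2)·(1.2) + (2.2)·(2.2) + (-1.8)·(-1.8)) / 4 = 10.8/4 = 2.7
  S[X_1,X_2] = ((-0.8)·(-2.6) + (-0.8)·(1.4) + (1.2)·(-0.6) + (2.2)·(0.4) + (-1.8)·(1.4)) / 4 = -1.4/4 = -0.35
  S[X_2,X_2] = ((-2.6)·(-2.6) + (1.4)·(1.4) + (-0.6)·(-0.6) + (0.4)·(0.4) + (1.4)·(1.4)) / 4 = 11.2/4 = 2.8
  S = [[2.7, -0.35],
 [-0.35, 2.8]].

Step 3 — invert S. det(S) = 2.7·2.8 - (-0.35)² = 7.4375.
  S^{-1} = (1/det) · [[d, -b], [-b, a]] = [[0.3765, 0.0471],
 [0.0471, 0.363]].

Step 4 — quadratic form (x̄ - mu_0)^T · S^{-1} · (x̄ - mu_0):
  S^{-1} · (x̄ - mu_0) = (-0.1412, -0.5176),
  (x̄ - mu_0)^T · [...] = (-0.2)·(-0.1412) + (-1.4)·(-0.5176) = 0.7529.

Step 5 — scale by n: T² = 5 · 0.7529 = 3.7647.

T² ≈ 3.7647


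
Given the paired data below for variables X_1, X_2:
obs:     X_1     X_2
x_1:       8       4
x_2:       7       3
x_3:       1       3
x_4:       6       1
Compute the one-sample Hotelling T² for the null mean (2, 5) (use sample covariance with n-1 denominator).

Step 1 — sample mean vector:
  mean(X_1) = (8 + 7 + 1 + 6) / 4 = 22/4 = 5.5
  mean(X_2) = (4 + 3 + 3 + 1) / 4 = 11/4 = 2.75
  x̄ = (5.5, 2.75),  deviation x̄ - mu_0 = (5.5, 2.75) - (2, 5) = (3.5, -2.25).

Step 2 — sample covariance matrix, S[i,j] = (1/(n-1)) · Σ_k (x_{k,i} - mean_i) · (x_{k,j} - mean_j), divisor n-1 = 3:
  S[X_1,X_1] = ((2.5)·(2.5) + (1.5)·(1.5) + (-4.5)·(-4.5) + (0.5)·(0.5)) / 3 = 29/3 = 9.6667
  S[X_1,X_2] = ((2.5)·(1.25) + (1.5)·(0.25) + (-4.5)·(0.25) + (0.5)·(-1.75)) / 3 = 1.5/3 = 0.5
  S[X_2,X_2] = ((1.25)·(1.25) + (0.25)·(0.25) + (0.25)·(0.25) + (-1.75)·(-1.75)) / 3 = 4.75/3 = 1.5833
  S = [[9.6667, 0.5],
 [0.5, 1.5833]].

Step 3 — invert S. det(S) = 9.6667·1.5833 - (0.5)² = 15.0556.
  S^{-1} = (1/det) · [[d, -b], [-b, a]] = [[0.1052, -0.0332],
 [-0.0332, 0.6421]].

Step 4 — quadratic form (x̄ - mu_0)^T · S^{-1} · (x̄ - mu_0):
  S^{-1} · (x̄ - mu_0) = (0.4428, -1.5609),
  (x̄ - mu_0)^T · [...] = (3.5)·(0.4428) + (-2.25)·(-1.5609) = 5.0618.

Step 5 — scale by n: T² = 4 · 5.0618 = 20.2472.

T² ≈ 20.2472


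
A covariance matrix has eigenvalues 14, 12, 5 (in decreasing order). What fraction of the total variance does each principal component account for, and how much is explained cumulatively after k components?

Step 1 — total variance = trace(Sigma) = Σ λ_i = 14 + 12 + 5 = 31.

Step 2 — fraction explained by component i = λ_i / Σ λ:
  PC1: 14/31 = 0.4516
  PC2: 12/31 = 0.3871
  PC3: 5/31 = 0.1613

Step 3 — cumulative fraction after k components = (λ_1 + ... + λ_k) / Σ λ:
  k = 1: 14/31 = 0.4516
  k = 2: (14 + 12)/31 = 26/31 = 0.8387
  k = 3: (14 + 12 + 5)/31 = 31/31 = 1

Summary (fraction, with percent):

explained: PC1 0.4516 (45.16%), PC2 0.3871 (38.71%), PC3 0.1613 (16.13%);  cumulative: 0.4516, 0.8387, 1


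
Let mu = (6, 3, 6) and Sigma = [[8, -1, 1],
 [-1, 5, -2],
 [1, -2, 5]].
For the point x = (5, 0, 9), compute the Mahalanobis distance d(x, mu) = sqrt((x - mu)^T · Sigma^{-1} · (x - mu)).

Step 1 — centre the observation: (x - mu) = (-1, -3, 3).

Step 2 — invert Sigma (cofactor / det for 3×3, or solve directly):
  Sigma^{-1} = [[0.1296, 0.0185, -0.0185],
 [0.0185, 0.2407, 0.0926],
 [-0.0185, 0.0926, 0.2407]].

Step 3 — form the quadratic (x - mu)^T · Sigma^{-1} · (x - mu):
  Sigma^{-1} · (x - mu) = (-0.2407, -0.463, 0.463).
  (x - mu)^T · [Sigma^{-1} · (x - mu)] = (-1)·(-0.2407) + (-3)·(-0.463) + (3)·(0.463) = 3.0185.

Step 4 — take square root: d = √(3.0185) ≈ 1.7374.

d(x, mu) = √(3.0185) ≈ 1.7374


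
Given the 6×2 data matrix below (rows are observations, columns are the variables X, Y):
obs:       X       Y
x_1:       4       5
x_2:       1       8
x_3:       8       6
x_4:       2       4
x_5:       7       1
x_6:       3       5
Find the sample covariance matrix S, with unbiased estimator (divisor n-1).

Step 1 — column means:
  mean(X) = (4 + 1 + 8 + 2 + 7 + 3) / 6 = 25/6 = 4.1667
  mean(Y) = (5 + 8 + 6 + 4 + 1 + 5) / 6 = 29/6 = 4.8333

Step 2 — sample covariance S[i,j] = (1/(n-1)) · Σ_k (x_{k,i} - mean_i) · (x_{k,j} - mean_j), with n-1 = 5.
  S[X,X] = ((-0.1667)·(-0.1667) + (-3.1667)·(-3.1667) + (3.8333)·(3.8333) + (-2.1667)·(-2.1667) + (2.8333)·(2.8333) + (-1.1667)·(-1.1667)) / 5 = 38.8333/5 = 7.7667
  S[X,Y] = ((-0.1667)·(0.1667) + (-3.1667)·(3.1667) + (3.8333)·(1.1667) + (-2.1667)·(-0.8333) + (2.8333)·(-3.8333) + (-1.1667)·(0.1667)) / 5 = -14.8333/5 = -2.9667
  S[Y,Y] = ((0.1667)·(0.1667) + (3.1667)·(3.1667) + (1.1667)·(1.1667) + (-0.8333)·(-0.8333) + (-3.8333)·(-3.8333) + (0.1667)·(0.1667)) / 5 = 26.8333/5 = 5.3667

S is symmetric (S[j,i] = S[i,j]). Assembling:

S = [[7.7667, -2.9667],
 [-2.9667, 5.3667]]


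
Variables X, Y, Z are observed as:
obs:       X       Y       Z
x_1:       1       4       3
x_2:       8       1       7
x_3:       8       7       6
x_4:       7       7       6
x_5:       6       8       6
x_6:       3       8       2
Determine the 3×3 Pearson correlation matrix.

Step 1 — column means:
  mean(X) = (1 + 8 + 8 + 7 + 6 + 3) / 6 = 33/6 = 5.5
  mean(Y) = (4 + 1 + 7 + 7 + 8 + 8) / 6 = 35/6 = 5.8333
  mean(Z) = (3 + 7 + 6 + 6 + 6 + 2) / 6 = 30/6 = 5

Step 2 — sample variances and covariances s[i,j] = (1/(n-1)) · Σ_k (x_{k,i} - mean_i) · (x_{k,j} - mean_j), with n-1 = 5:
  s[X,X] = ((-4.5)·(-4.5) + (2.5)·(2.5) + (2.5)·(2.5) + (1.5)·(1.5) + (0.5)·(0.5) + (-2.5)·(-2.5)) / 5 = 41.5/5 = 8.3
  s[X,Y] = ((-4.5)·(-1.8333) + (2.5)·(-4.8333) + (2.5)·(1.1667) + (1.5)·(1.1667) + (0.5)·(2.1667) + (-2.5)·(2.1667)) / 5 = -3.5/5 = -0.7
  s[X,Z] = ((-4.5)·(-2) + (2.5)·(2) + (2.5)·(1) + (1.5)·(1) + (0.5)·(1) + (-2.5)·(-3)) / 5 = 26/5 = 5.2
  s[Y,Y] = ((-1.8333)·(-1.8333) + (-4.8333)·(-4.8333) + (1.1667)·(1.1667) + (1.1667)·(1.1667) + (2.1667)·(2.1667) + (2.1667)·(2.1667)) / 5 = 38.8333/5 = 7.7667
  s[Y,Z] = ((-1.8333)·(-2) + (-4.8333)·(2) + (1.1667)·(1) + (1.1667)·(1) + (2.1667)·(1) + (2.1667)·(-3)) / 5 = -8/5 = -1.6
  s[Z,Z] = ((-2)·(-2) + (2)·(2) + (1)·(1) + (1)·(1) + (1)·(1) + (-3)·(-3)) / 5 = 20/5 = 4
  Sample standard deviations s_i = √(s[i,i]):
  s(X) = √(8.3) = 2.881
  s(Y) = √(7.7667) = 2.7869
  s(Z) = √(4) = 2

Step 3 — r_{ij} = s_{ij} / (s_i · s_j):
  r[X,X] = 1 (diagonal).
  r[X,Y] = -0.7 / (2.881 · 2.7869) = -0.7 / 8.0289 = -0.0872
  r[X,Z] = 5.2 / (2.881 · 2) = 5.2 / 5.7619 = 0.9025
  r[Y,Y] = 1 (diagonal).
  r[Y,Z] = -1.6 / (2.7869 · 2) = -1.6 / 5.5737 = -0.2871
  r[Z,Z] = 1 (diagonal).

R is symmetric with unit diagonal. Assembling:

R = [[1, -0.0872, 0.9025],
 [-0.0872, 1, -0.2871],
 [0.9025, -0.2871, 1]]


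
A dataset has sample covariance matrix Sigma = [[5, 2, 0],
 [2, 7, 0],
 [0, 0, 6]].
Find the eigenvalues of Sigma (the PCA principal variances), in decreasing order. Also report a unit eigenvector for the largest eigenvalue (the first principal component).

Step 1 — characteristic polynomial p(λ) = det(λI - Sigma) = λ³ - tr·λ² + c_1·λ - det, where tr = trace, c_1 = sum of the principal 2×2 minors, det = det(Sigma):
  tr = 5 + 7 + 6 = 18,
  c_1 = (5·7 - (2)²) + (5·6 - (0)²) + (7·6 - (0)²) = 31 + 30 + 42 = 103,
  det = 5·(7·6 - (0)²) - (2)·((2)·6 - (0)·(0)) + (0)·((2)·(0) - 7·(0)) = 5·(42) - (2)·(12) + (0)·(0) = 186.
  So p(λ) = λ³ - 18λ² + 103λ - 186.
Step 2 — look for an integer root (rational root theorem: any rational root is an integer divisor of 186). Testing λ = 6:
  p(6) = 216 - 648 + 618 - 186 = 0  ✓
  Dividing out (λ - 6): p(λ) = (λ - 6)(λ² - 12λ + 31).
Step 3 — remaining eigenvalues from the quadratic λ² - 12λ + 31 = 0:
  Δ = 12² - 4·31 = 144 - 124 = 20,  λ = (12 ± √20)/2 = (12 ± 4.4721)/2 ≈ 8.2361 or 3.7639.
  Sorted: λ_1 = 8.2361,  λ_2 = 6,  λ_3 = 3.7639  (check: sum = 18 = tr ✓).

Step 4 — unit eigenvector for λ_1 ≈ 8.2361: v spans the null space of (Sigma - λ_1 I), whose rows are
  r_1 = (-3.2361, 2, 0),  r_2 = (2, -1.2361, 0),  r_3 = (0, 0, -2.2361).
  v is orthogonal to every row, so take v ∝ r_1 × r_3 = ((2)·(-2.2361) - (0)·(0), (0)·(0) - (-3.2361)·(-2.2361), (-3.2361)·(0) - (2)·(0)) ≈ (-4.4721, -7.2361, 0).
  Rescale (multiply by -1 so the first nonzero entry is positive): u = (4.4721, 7.2361, 0).
  ||u|| = √((4.4721)² + (7.2361)² + (0)²) = √(72.3607) ≈ 8.5065,  v_1 = u/||u|| ≈ (0.5257, 0.8507, 0) (||v_1|| = 1).

λ_1 = 8.2361,  λ_2 = 6,  λ_3 = 3.7639;  v_1 ≈ (0.5257, 0.8507, 0)


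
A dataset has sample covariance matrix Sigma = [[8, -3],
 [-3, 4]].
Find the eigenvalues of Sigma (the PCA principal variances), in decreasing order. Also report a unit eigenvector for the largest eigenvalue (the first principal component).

Step 1 — characteristic polynomial of 2×2 Sigma:
  det(Sigma - λI) = λ² - trace · λ + det = 0.
  trace = 8 + 4 = 12, det = 8·4 - (-3)² = 23.
Step 2 — discriminant:
  Δ = trace² - 4·det = 144 - 92 = 52.
Step 3 — eigenvalues:
  λ = (trace ± √Δ)/2 = (12 ± 7.2111)/2,
  λ_1 = 9.6056,  λ_2 = 2.3944.

Step 4 — unit eigenvector for λ_1: solve (Sigma - λ_1 I)v = 0. First row:
  (8 - 9.6056)·v_x + (-3)·v_y = 0, i.e. (-1.6056)·v_x + (-3)·v_y = 0,
  so v ∝ (b, λ_1 - a) = (-3, 1.6056); multiply by -1 so the first entry is positive: u = (3, -1.6056).
  ||u|| = √((3)² + (-1.6056)²) = √(11.5778) ≈ 3.4026,
  v_1 = u/||u|| ≈ (0.8817, -0.4719) (||v_1|| = 1).

λ_1 = 9.6056,  λ_2 = 2.3944;  v_1 ≈ (0.8817, -0.4719)


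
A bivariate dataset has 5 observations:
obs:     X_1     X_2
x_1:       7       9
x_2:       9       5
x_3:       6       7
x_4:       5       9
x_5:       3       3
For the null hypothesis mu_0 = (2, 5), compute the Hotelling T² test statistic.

Step 1 — sample mean vector:
  mean(X_1) = (7 + 9 + 6 + 5 + 3) / 5 = 30/5 = 6
  mean(X_2) = (9 + 5 + 7 + 9 + 3) / 5 = 33/5 = 6.6
  x̄ = (6, 6.6),  deviation x̄ - mu_0 = (6, 6.6) - (2, 5) = (4, 1.6).

Step 2 — sample covariance matrix, S[i,j] = (1/(n-1)) · Σ_k (x_{k,i} - mean_i) · (x_{k,j} - mean_j), divisor n-1 = 4:
  S[X_1,X_1] = ((1)·(1) + (3)·(3) + (0)·(0) + (-1)·(-1) + (-3)·(-3)) / 4 = 20/4 = 5
  S[X_1,X_2] = ((1)·(2.4) + (3)·(-1.6) + (0)·(0.4) + (-1)·(2.4) + (-3)·(-3.6)) / 4 = 6/4 = 1.5
  S[X_2,X_2] = ((2.4)·(2.4) + (-1.6)·(-1.6) + (0.4)·(0.4) + (2.4)·(2.4) + (-3.6)·(-3.6)) / 4 = 27.2/4 = 6.8
  S = [[5, 1.5],
 [1.5, 6.8]].

Step 3 — invert S. det(S) = 5·6.8 - (1.5)² = 31.75.
  S^{-1} = (1/det) · [[d, -b], [-b, a]] = [[0.2142, -0.0472],
 [-0.0472, 0.1575]].

Step 4 — quadratic form (x̄ - mu_0)^T · S^{-1} · (x̄ - mu_0):
  S^{-1} · (x̄ - mu_0) = (0.7811, 0.063),
  (x̄ - mu_0)^T · [...] = (4)·(0.7811) + (1.6)·(0.063) = 3.2252.

Step 5 — scale by n: T² = 5 · 3.2252 = 16.126.

T² ≈ 16.126


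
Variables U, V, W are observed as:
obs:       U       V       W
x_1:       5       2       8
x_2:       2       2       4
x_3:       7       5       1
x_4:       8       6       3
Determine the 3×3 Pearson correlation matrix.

Step 1 — column means:
  mean(U) = (5 + 2 + 7 + 8) / 4 = 22/4 = 5.5
  mean(V) = (2 + 2 + 5 + 6) / 4 = 15/4 = 3.75
  mean(W) = (8 + 4 + 1 + 3) / 4 = 16/4 = 4

Step 2 — sample variances and covariances s[i,j] = (1/(n-1)) · Σ_k (x_{k,i} - mean_i) · (x_{k,j} - mean_j), with n-1 = 3:
  s[U,U] = ((-0.5)·(-0.5) + (-3.5)·(-3.5) + (1.5)·(1.5) + (2.5)·(2.5)) / 3 = 21/3 = 7
  s[U,V] = ((-0.5)·(-1.75) + (-3.5)·(-1.75) + (1.5)·(1.25) + (2.5)·(2.25)) / 3 = 14.5/3 = 4.8333
  s[U,W] = ((-0.5)·(4) + (-3.5)·(0) + (1.5)·(-3) + (2.5)·(-1)) / 3 = -9/3 = -3
  s[V,V] = ((-1.75)·(-1.75) + (-1.75)·(-1.75) + (1.25)·(1.25) + (2.25)·(2.25)) / 3 = 12.75/3 = 4.25
  s[V,W] = ((-1.75)·(4) + (-1.75)·(0) + (1.25)·(-3) + (2.25)·(-1)) / 3 = -13/3 = -4.3333
  s[W,W] = ((4)·(4) + (0)·(0) + (-3)·(-3) + (-1)·(-1)) / 3 = 26/3 = 8.6667
  Sample standard deviations s_i = √(s[i,i]):
  s(U) = √(7) = 2.6458
  s(V) = √(4.25) = 2.0616
  s(W) = √(8.6667) = 2.9439

Step 3 — r_{ij} = s_{ij} / (s_i · s_j):
  r[U,U] = 1 (diagonal).
  r[U,V] = 4.8333 / (2.6458 · 2.0616) = 4.8333 / 5.4544 = 0.8861
  r[U,W] = -3 / (2.6458 · 2.9439) = -3 / 7.7889 = -0.3852
  r[V,V] = 1 (diagonal).
  r[V,W] = -4.3333 / (2.0616 · 2.9439) = -4.3333 / 6.069 = -0.714
  r[W,W] = 1 (diagonal).

R is symmetric with unit diagonal. Assembling:

R = [[1, 0.8861, -0.3852],
 [0.8861, 1, -0.714],
 [-0.3852, -0.714, 1]]


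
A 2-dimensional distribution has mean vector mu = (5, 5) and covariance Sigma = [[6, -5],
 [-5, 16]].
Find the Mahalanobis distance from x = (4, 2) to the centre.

Step 1 — centre the observation: (x - mu) = (-1, -3).

Step 2 — invert Sigma. det(Sigma) = 6·16 - (-5)² = 71.
  Sigma^{-1} = (1/det) · [[d, -b], [-b, a]] = [[0.2254, 0.0704],
 [0.0704, 0.0845]].

Step 3 — form the quadratic (x - mu)^T · Sigma^{-1} · (x - mu):
  Sigma^{-1} · (x - mu) = (-0.4366, -0.3239).
  (x - mu)^T · [Sigma^{-1} · (x - mu)] = (-1)·(-0.4366) + (-3)·(-0.3239) = 1.4085.

Step 4 — take square root: d = √(1.4085) ≈ 1.1868.

d(x, mu) = √(1.4085) ≈ 1.1868


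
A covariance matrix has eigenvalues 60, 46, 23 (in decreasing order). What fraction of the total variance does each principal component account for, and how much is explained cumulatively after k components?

Step 1 — total variance = trace(Sigma) = Σ λ_i = 60 + 46 + 23 = 129.

Step 2 — fraction explained by component i = λ_i / Σ λ:
  PC1: 60/129 = 0.4651
  PC2: 46/129 = 0.3566
  PC3: 23/129 = 0.1783

Step 3 — cumulative fraction after k components = (λ_1 + ... + λ_k) / Σ λ:
  k = 1: 60/129 = 0.4651
  k = 2: (60 + 46)/129 = 106/129 = 0.8217
  k = 3: (60 + 46 + 23)/129 = 129/129 = 1

Summary (fraction, with percent):

explained: PC1 0.4651 (46.51%), PC2 0.3566 (35.66%), PC3 0.1783 (17.83%);  cumulative: 0.4651, 0.8217, 1


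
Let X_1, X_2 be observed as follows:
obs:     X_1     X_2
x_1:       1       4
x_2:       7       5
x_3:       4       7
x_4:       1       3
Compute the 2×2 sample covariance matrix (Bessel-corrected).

Step 1 — column means:
  mean(X_1) = (1 + 7 + 4 + 1) / 4 = 13/4 = 3.25
  mean(X_2) = (4 + 5 + 7 + 3) / 4 = 19/4 = 4.75

Step 2 — sample covariance S[i,j] = (1/(n-1)) · Σ_k (x_{k,i} - mean_i) · (x_{k,j} - mean_j), with n-1 = 3.
  S[X_1,X_1] = ((-2.25)·(-2.25) + (3.75)·(3.75) + (0.75)·(0.75) + (-2.25)·(-2.25)) / 3 = 24.75/3 = 8.25
  S[X_1,X_2] = ((-2.25)·(-0.75) + (3.75)·(0.25) + (0.75)·(2.25) + (-2.25)·(-1.75)) / 3 = 8.25/3 = 2.75
  S[X_2,X_2] = ((-0.75)·(-0.75) + (0.25)·(0.25) + (2.25)·(2.25) + (-1.75)·(-1.75)) / 3 = 8.75/3 = 2.9167

S is symmetric (S[j,i] = S[i,j]). Assembling:

S = [[8.25, 2.75],
 [2.75, 2.9167]]


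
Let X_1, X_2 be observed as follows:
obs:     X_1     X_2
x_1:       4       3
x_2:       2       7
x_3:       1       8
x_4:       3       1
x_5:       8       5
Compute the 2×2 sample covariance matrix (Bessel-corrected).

Step 1 — column means:
  mean(X_1) = (4 + 2 + 1 + 3 + 8) / 5 = 18/5 = 3.6
  mean(X_2) = (3 + 7 + 8 + 1 + 5) / 5 = 24/5 = 4.8

Step 2 — sample covariance S[i,j] = (1/(n-1)) · Σ_k (x_{k,i} - mean_i) · (x_{k,j} - mean_j), with n-1 = 4.
  S[X_1,X_1] = ((0.4)·(0.4) + (-1.6)·(-1.6) + (-2.6)·(-2.6) + (-0.6)·(-0.6) + (4.4)·(4.4)) / 4 = 29.2/4 = 7.3
  S[X_1,X_2] = ((0.4)·(-1.8) + (-1.6)·(2.2) + (-2.6)·(3.2) + (-0.6)·(-3.8) + (4.4)·(0.2)) / 4 = -9.4/4 = -2.35
  S[X_2,X_2] = ((-1.8)·(-1.8) + (2.2)·(2.2) + (3.2)·(3.2) + (-3.8)·(-3.8) + (0.2)·(0.2)) / 4 = 32.8/4 = 8.2

S is symmetric (S[j,i] = S[i,j]). Assembling:

S = [[7.3, -2.35],
 [-2.35, 8.2]]


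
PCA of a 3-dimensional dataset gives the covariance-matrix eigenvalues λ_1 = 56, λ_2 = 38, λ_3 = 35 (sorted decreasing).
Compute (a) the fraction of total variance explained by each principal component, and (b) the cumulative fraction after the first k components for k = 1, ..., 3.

Step 1 — total variance = trace(Sigma) = Σ λ_i = 56 + 38 + 35 = 129.

Step 2 — fraction explained by component i = λ_i / Σ λ:
  PC1: 56/129 = 0.4341
  PC2: 38/129 = 0.2946
  PC3: 35/129 = 0.2713

Step 3 — cumulative fraction after k components = (λ_1 + ... + λ_k) / Σ λ:
  k = 1: 56/129 = 0.4341
  k = 2: (56 + 38)/129 = 94/129 = 0.7287
  k = 3: (56 + 38 + 35)/129 = 129/129 = 1

Summary (fraction, with percent):

explained: PC1 0.4341 (43.41%), PC2 0.2946 (29.46%), PC3 0.2713 (27.13%);  cumulative: 0.4341, 0.7287, 1


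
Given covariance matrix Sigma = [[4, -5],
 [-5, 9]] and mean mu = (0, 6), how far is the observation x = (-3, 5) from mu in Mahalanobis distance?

Step 1 — centre the observation: (x - mu) = (-3, -1).

Step 2 — invert Sigma. det(Sigma) = 4·9 - (-5)² = 11.
  Sigma^{-1} = (1/det) · [[d, -b], [-b, a]] = [[0.8182, 0.4545],
 [0.4545, 0.3636]].

Step 3 — form the quadratic (x - mu)^T · Sigma^{-1} · (x - mu):
  Sigma^{-1} · (x - mu) = (-2.9091, -1.7273).
  (x - mu)^T · [Sigma^{-1} · (x - mu)] = (-3)·(-2.9091) + (-1)·(-1.7273) = 10.4545.

Step 4 — take square root: d = √(10.4545) ≈ 3.2333.

d(x, mu) = √(10.4545) ≈ 3.2333


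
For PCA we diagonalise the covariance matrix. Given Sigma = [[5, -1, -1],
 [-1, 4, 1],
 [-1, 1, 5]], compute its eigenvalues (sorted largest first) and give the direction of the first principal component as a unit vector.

Step 1 — characteristic polynomial p(λ) = det(λI - Sigma) = λ³ - tr·λ² + c_1·λ - det, where tr = trace, c_1 = sum of the principal 2×2 minors, det = det(Sigma):
  tr = 5 + 4 + 5 = 14,
  c_1 = (5·4 - (-1)²) + (5·5 - (-1)²) + (4·5 - (1)²) = 19 + 24 + 19 = 62,
  det = 5·(4·5 - (1)²) - (-1)·((-1)·5 - (1)·(-1)) + (-1)·((-1)·(1) - 4·(-1)) = 5·(19) - (-1)·(-4) + (-1)·(3) = 88.
  So p(λ) = λ³ - 14λ² + 62λ - 88.
Step 2 — look for an integer root (rational root theorem: any rational root is an integer divisor of 88). Testing λ = 4:
  p(4) = 64 - 224 + 248 - 88 = 0  ✓
  Dividing out (λ - 4): p(λ) = (λ - 4)(λ² - 10λ + 22).
Step 3 — remaining eigenvalues from the quadratic λ² - 10λ + 22 = 0:
  Δ = 10² - 4·22 = 100 - 88 = 12,  λ = (10 ± √12)/2 = (10 ± 3.4641)/2 ≈ 6.7321 or 3.2679.
  Sorted: λ_1 = 6.7321,  λ_2 = 4,  λ_3 = 3.2679  (check: sum = 14 = tr ✓).

Step 4 — unit eigenvector for λ_1 ≈ 6.7321: v spans the null space of (Sigma - λ_1 I), whose rows are
  r_1 = (-1.7321, -1, -1),  r_2 = (-1, -2.7321, 1),  r_3 = (-1, 1, -1.7321).
  v is orthogonal to every row, so take v ∝ r_1 × r_2 = ((-1)·(1) - (-1)·(-2.7321), (-1)·(-1) - (-1.7321)·(1), (-1.7321)·(-2.7321) - (-1)·(-1)) ≈ (-3.7321, 2.7321, 3.7321).
  Rescale (multiply by -1 so the first nonzero entry is positive): u = (3.7321, -2.7321, -3.7321).
  ||u|| = √((3.7321)² + (-2.7321)² + (-3.7321)²) = √(35.3205) ≈ 5.9431,  v_1 = u/||u|| ≈ (0.628, -0.4597, -0.628) (||v_1|| = 1).

λ_1 = 6.7321,  λ_2 = 4,  λ_3 = 3.2679;  v_1 ≈ (0.628, -0.4597, -0.628)


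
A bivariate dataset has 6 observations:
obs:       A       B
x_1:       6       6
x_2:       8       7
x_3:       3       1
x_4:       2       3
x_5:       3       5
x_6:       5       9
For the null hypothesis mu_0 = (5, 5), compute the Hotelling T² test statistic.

Step 1 — sample mean vector:
  mean(A) = (6 + 8 + 3 + 2 + 3 + 5) / 6 = 27/6 = 4.5
  mean(B) = (6 + 7 + 1 + 3 + 5 + 9) / 6 = 31/6 = 5.1667
  x̄ = (4.5, 5.1667),  deviation x̄ - mu_0 = (4.5, 5.1667) - (5, 5) = (-0.5, 0.1667).

Step 2 — sample covariance matrix, S[i,j] = (1/(n-1)) · Σ_k (x_{k,i} - mean_i) · (x_{k,j} - mean_j), divisor n-1 = 5:
  S[A,A] = ((1.5)·(1.5) + (3.5)·(3.5) + (-1.5)·(-1.5) + (-2.5)·(-2.5) + (-1.5)·(-1.5) + (0.5)·(0.5)) / 5 = 25.5/5 = 5.1
  S[A,B] = ((1.5)·(0.8333) + (3.5)·(1.8333) + (-1.5)·(-4.1667) + (-2.5)·(-2.1667) + (-1.5)·(-0.1667) + (0.5)·(3.8333)) / 5 = 21.5/5 = 4.3
  S[B,B] = ((0.8333)·(0.8333) + (1.8333)·(1.8333) + (-4.1667)·(-4.1667) + (-2.1667)·(-2.1667) + (-0.1667)·(-0.1667) + (3.8333)·(3.8333)) / 5 = 40.8333/5 = 8.1667
  S = [[5.1, 4.3],
 [4.3, 8.1667]].

Step 3 — invert S. det(S) = 5.1·8.1667 - (4.3)² = 23.16.
  S^{-1} = (1/det) · [[d, -b], [-b, a]] = [[0.3526, -0.1857],
 [-0.1857, 0.2202]].

Step 4 — quadratic form (x̄ - mu_0)^T · S^{-1} · (x̄ - mu_0):
  S^{-1} · (x̄ - mu_0) = (-0.2073, 0.1295),
  (x̄ - mu_0)^T · [...] = (-0.5)·(-0.2073) + (0.1667)·(0.1295) = 0.1252.

Step 5 — scale by n: T² = 6 · 0.1252 = 0.7513.

T² ≈ 0.7513


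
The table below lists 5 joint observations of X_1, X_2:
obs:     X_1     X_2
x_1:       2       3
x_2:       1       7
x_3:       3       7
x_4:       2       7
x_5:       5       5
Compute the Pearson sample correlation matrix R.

Step 1 — column means:
  mean(X_1) = (2 + 1 + 3 + 2 + 5) / 5 = 13/5 = 2.6
  mean(X_2) = (3 + 7 + 7 + 7 + 5) / 5 = 29/5 = 5.8

Step 2 — sample variances and covariances s[i,j] = (1/(n-1)) · Σ_k (x_{k,i} - mean_i) · (x_{k,j} - mean_j), with n-1 = 4:
  s[X_1,X_1] = ((-0.6)·(-0.6) + (-1.6)·(-1.6) + (0.4)·(0.4) + (-0.6)·(-0.6) + (2.4)·(2.4)) / 4 = 9.2/4 = 2.3
  s[X_1,X_2] = ((-0.6)·(-2.8) + (-1.6)·(1.2) + (0.4)·(1.2) + (-0.6)·(1.2) + (2.4)·(-0.8)) / 4 = -2.4/4 = -0.6
  s[X_2,X_2] = ((-2.8)·(-2.8) + (1.2)·(1.2) + (1.2)·(1.2) + (1.2)·(1.2) + (-0.8)·(-0.8)) / 4 = 12.8/4 = 3.2
  Sample standard deviations s_i = √(s[i,i]):
  s(X_1) = √(2.3) = 1.5166
  s(X_2) = √(3.2) = 1.7889

Step 3 — r_{ij} = s_{ij} / (s_i · s_j):
  r[X_1,X_1] = 1 (diagonal).
  r[X_1,X_2] = -0.6 / (1.5166 · 1.7889) = -0.6 / 2.7129 = -0.2212
  r[X_2,X_2] = 1 (diagonal).

R is symmetric with unit diagonal. Assembling:

R = [[1, -0.2212],
 [-0.2212, 1]]


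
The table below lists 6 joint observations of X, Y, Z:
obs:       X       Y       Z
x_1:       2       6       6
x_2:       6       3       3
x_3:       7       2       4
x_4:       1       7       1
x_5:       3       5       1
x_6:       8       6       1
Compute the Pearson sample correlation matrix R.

Step 1 — column means:
  mean(X) = (2 + 6 + 7 + 1 + 3 + 8) / 6 = 27/6 = 4.5
  mean(Y) = (6 + 3 + 2 + 7 + 5 + 6) / 6 = 29/6 = 4.8333
  mean(Z) = (6 + 3 + 4 + 1 + 1 + 1) / 6 = 16/6 = 2.6667

Step 2 — sample variances and covariances s[i,j] = (1/(n-1)) · Σ_k (x_{k,i} - mean_i) · (x_{k,j} - mean_j), with n-1 = 5:
  s[X,X] = ((-2.5)·(-2.5) + (1.5)·(1.5) + (2.5)·(2.5) + (-3.5)·(-3.5) + (-1.5)·(-1.5) + (3.5)·(3.5)) / 5 = 41.5/5 = 8.3
  s[X,Y] = ((-2.5)·(1.1667) + (1.5)·(-1.8333) + (2.5)·(-2.8333) + (-3.5)·(2.1667) + (-1.5)·(0.1667) + (3.5)·(1.1667)) / 5 = -16.5/5 = -3.3
  s[X,Z] = ((-2.5)·(3.3333) + (1.5)·(0.3333) + (2.5)·(1.3333) + (-3.5)·(-1.6667) + (-1.5)·(-1.6667) + (3.5)·(-1.6667)) / 5 = -2/5 = -0.4
  s[Y,Y] = ((1.1667)·(1.1667) + (-1.8333)·(-1.8333) + (-2.8333)·(-2.8333) + (2.1667)·(2.1667) + (0.1667)·(0.1667) + (1.1667)·(1.1667)) / 5 = 18.8333/5 = 3.7667
  s[Y,Z] = ((1.1667)·(3.3333) + (-1.8333)·(0.3333) + (-2.8333)·(1.3333) + (2.1667)·(-1.6667) + (0.1667)·(-1.6667) + (1.1667)·(-1.6667)) / 5 = -6.3333/5 = -1.2667
  s[Z,Z] = ((3.3333)·(3.3333) + (0.3333)·(0.3333) + (1.3333)·(1.3333) + (-1.6667)·(-1.6667) + (-1.6667)·(-1.6667) + (-1.6667)·(-1.6667)) / 5 = 21.3333/5 = 4.2667
  Sample standard deviations s_i = √(s[i,i]):
  s(X) = √(8.3) = 2.881
  s(Y) = √(3.7667) = 1.9408
  s(Z) = √(4.2667) = 2.0656

Step 3 — r_{ij} = s_{ij} / (s_i · s_j):
  r[X,X] = 1 (diagonal).
  r[X,Y] = -3.3 / (2.881 · 1.9408) = -3.3 / 5.5914 = -0.5902
  r[X,Z] = -0.4 / (2.881 · 2.0656) = -0.4 / 5.9509 = -0.0672
  r[Y,Y] = 1 (diagonal).
  r[Y,Z] = -1.2667 / (1.9408 · 2.0656) = -1.2667 / 4.0089 = -0.316
  r[Z,Z] = 1 (diagonal).

R is symmetric with unit diagonal. Assembling:

R = [[1, -0.5902, -0.0672],
 [-0.5902, 1, -0.316],
 [-0.0672, -0.316, 1]]


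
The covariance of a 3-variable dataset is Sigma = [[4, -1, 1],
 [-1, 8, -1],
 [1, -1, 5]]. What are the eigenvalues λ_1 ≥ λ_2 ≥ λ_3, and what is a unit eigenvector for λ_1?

Step 1 — characteristic polynomial p(λ) = det(λI - Sigma) = λ³ - tr·λ² + c_1·λ - det, where tr = trace, c_1 = sum of the principal 2×2 minors, det = det(Sigma):
  tr = 4 + 8 + 5 = 17,
  c_1 = (4·8 - (-1)²) + (4·5 - (1)²) + (8·5 - (-1)²) = 31 + 19 + 39 = 89,
  det = 4·(8·5 - (-1)²) - (-1)·((-1)·5 - (-1)·(1)) + (1)·((-1)·(-1) - 8·(1)) = 4·(39) - (-1)·(-4) + (1)·(-7) = 145.
  So p(λ) = λ³ - 17λ² + 89λ - 145.
Step 2 — look for an integer root (rational root theorem: any rational root is an integer divisor of 145). Testing λ = 5:
  p(5) = 125 - 425 + 445 - 145 = 0  ✓
  Dividing out (λ - 5): p(λ) = (λ - 5)(λ² - 12λ + 29).
Step 3 — remaining eigenvalues from the quadratic λ² - 12λ + 29 = 0:
  Δ = 12² - 4·29 = 144 - 116 = 28,  λ = (12 ± √28)/2 = (12 ± 5.2915)/2 ≈ 8.6458 or 3.3542.
  Sorted: λ_1 = 8.6458,  λ_2 = 5,  λ_3 = 3.3542  (check: sum = 17 = tr ✓).

Step 4 — unit eigenvector for λ_1 ≈ 8.6458: v spans the null space of (Sigma - λ_1 I), whose rows are
  r_1 = (-4.6458, -1, 1),  r_2 = (-1, -0.6458, -1),  r_3 = (1, -1, -3.6458).
  v is orthogonal to every row, so take v ∝ r_1 × r_2 = ((-1)·(-1) - (1)·(-0.6458), (1)·(-1) - (-4.6458)·(-1), (-4.6458)·(-0.6458) - (-1)·(-1)) ≈ (1.6458, -5.6458, 2).
  Let u = (1.6458, -5.6458, 2).
  ||u|| = √((1.6458)² + (-5.6458)² + (2)²) = √(38.583) ≈ 6.2115,  v_1 = u/||u|| ≈ (0.265, -0.9089, 0.322) (||v_1|| = 1).

λ_1 = 8.6458,  λ_2 = 5,  λ_3 = 3.3542;  v_1 ≈ (0.265, -0.9089, 0.322)


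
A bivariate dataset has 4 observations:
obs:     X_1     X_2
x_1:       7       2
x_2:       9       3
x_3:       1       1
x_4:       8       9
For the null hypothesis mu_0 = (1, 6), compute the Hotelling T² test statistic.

Step 1 — sample mean vector:
  mean(X_1) = (7 + 9 + 1 + 8) / 4 = 25/4 = 6.25
  mean(X_2) = (2 + 3 + 1 + 9) / 4 = 15/4 = 3.75
  x̄ = (6.25, 3.75),  deviation x̄ - mu_0 = (6.25, 3.75) - (1, 6) = (5.25, -2.25).

Step 2 — sample covariance matrix, S[i,j] = (1/(n-1)) · Σ_k (x_{k,i} - mean_i) · (x_{k,j} - mean_j), divisor n-1 = 3:
  S[X_1,X_1] = ((0.75)·(0.75) + (2.75)·(2.75) + (-5.25)·(-5.25) + (1.75)·(1.75)) / 3 = 38.75/3 = 12.9167
  S[X_1,X_2] = ((0.75)·(-1.75) + (2.75)·(-0.75) + (-5.25)·(-2.75) + (1.75)·(5.25)) / 3 = 20.25/3 = 6.75
  S[X_2,X_2] = ((-1.75)·(-1.75) + (-0.75)·(-0.75) + (-2.75)·(-2.75) + (5.25)·(5.25)) / 3 = 38.75/3 = 12.9167
  S = [[12.9167, 6.75],
 [6.75, 12.9167]].

Step 3 — invert S. det(S) = 12.9167·12.9167 - (6.75)² = 121.2778.
  S^{-1} = (1/det) · [[d, -b], [-b, a]] = [[0.1065, -0.0557],
 [-0.0557, 0.1065]].

Step 4 — quadratic form (x̄ - mu_0)^T · S^{-1} · (x̄ - mu_0):
  S^{-1} · (x̄ - mu_0) = (0.6844, -0.5318),
  (x̄ - mu_0)^T · [...] = (5.25)·(0.6844) + (-2.25)·(-0.5318) = 4.7896.

Step 5 — scale by n: T² = 4 · 4.7896 = 19.1585.

T² ≈ 19.1585


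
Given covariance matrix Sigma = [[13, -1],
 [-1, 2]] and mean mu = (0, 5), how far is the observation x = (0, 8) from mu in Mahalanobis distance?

Step 1 — centre the observation: (x - mu) = (0, 3).

Step 2 — invert Sigma. det(Sigma) = 13·2 - (-1)² = 25.
  Sigma^{-1} = (1/det) · [[d, -b], [-b, a]] = [[0.08, 0.04],
 [0.04, 0.52]].

Step 3 — form the quadratic (x - mu)^T · Sigma^{-1} · (x - mu):
  Sigma^{-1} · (x - mu) = (0.12, 1.56).
  (x - mu)^T · [Sigma^{-1} · (x - mu)] = (0)·(0.12) + (3)·(1.56) = 4.68.

Step 4 — take square root: d = √(4.68) ≈ 2.1633.

d(x, mu) = √(4.68) ≈ 2.1633


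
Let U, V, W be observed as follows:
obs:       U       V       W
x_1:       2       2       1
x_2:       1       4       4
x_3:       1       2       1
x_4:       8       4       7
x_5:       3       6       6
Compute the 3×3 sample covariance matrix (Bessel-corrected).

Step 1 — column means:
  mean(U) = (2 + 1 + 1 + 8 + 3) / 5 = 15/5 = 3
  mean(V) = (2 + 4 + 2 + 4 + 6) / 5 = 18/5 = 3.6
  mean(W) = (1 + 4 + 1 + 7 + 6) / 5 = 19/5 = 3.8

Step 2 — sample covariance S[i,j] = (1/(n-1)) · Σ_k (x_{k,i} - mean_i) · (x_{k,j} - mean_j), with n-1 = 4.
  S[U,U] = ((-1)·(-1) + (-2)·(-2) + (-2)·(-2) + (5)·(5) + (0)·(0)) / 4 = 34/4 = 8.5
  S[U,V] = ((-1)·(-1.6) + (-2)·(0.4) + (-2)·(-1.6) + (5)·(0.4) + (0)·(2.4)) / 4 = 6/4 = 1.5
  S[U,W] = ((-1)·(-2.8) + (-2)·(0.2) + (-2)·(-2.8) + (5)·(3.2) + (0)·(2.2)) / 4 = 24/4 = 6
  S[V,V] = ((-1.6)·(-1.6) + (0.4)·(0.4) + (-1.6)·(-1.6) + (0.4)·(0.4) + (2.4)·(2.4)) / 4 = 11.2/4 = 2.8
  S[V,W] = ((-1.6)·(-2.8) + (0.4)·(0.2) + (-1.6)·(-2.8) + (0.4)·(3.2) + (2.4)·(2.2)) / 4 = 15.6/4 = 3.9
  S[W,W] = ((-2.8)·(-2.8) + (0.2)·(0.2) + (-2.8)·(-2.8) + (3.2)·(3.2) + (2.2)·(2.2)) / 4 = 30.8/4 = 7.7

S is symmetric (S[j,i] = S[i,j]). Assembling:

S = [[8.5, 1.5, 6],
 [1.5, 2.8, 3.9],
 [6, 3.9, 7.7]]


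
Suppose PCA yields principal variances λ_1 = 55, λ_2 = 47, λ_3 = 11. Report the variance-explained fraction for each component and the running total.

Step 1 — total variance = trace(Sigma) = Σ λ_i = 55 + 47 + 11 = 113.

Step 2 — fraction explained by component i = λ_i / Σ λ:
  PC1: 55/113 = 0.4867
  PC2: 47/113 = 0.4159
  PC3: 11/113 = 0.0973

Step 3 — cumulative fraction after k components = (λ_1 + ... + λ_k) / Σ λ:
  k = 1: 55/113 = 0.4867
  k = 2: (55 + 47)/113 = 102/113 = 0.9027
  k = 3: (55 + 47 + 11)/113 = 113/113 = 1

Summary (fraction, with percent):

explained: PC1 0.4867 (48.67%), PC2 0.4159 (41.59%), PC3 0.0973 (9.73%);  cumulative: 0.4867, 0.9027, 1


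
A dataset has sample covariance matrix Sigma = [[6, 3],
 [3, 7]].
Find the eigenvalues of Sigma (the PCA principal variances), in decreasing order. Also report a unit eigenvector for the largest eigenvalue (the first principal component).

Step 1 — characteristic polynomial of 2×2 Sigma:
  det(Sigma - λI) = λ² - trace · λ + det = 0.
  trace = 6 + 7 = 13, det = 6·7 - (3)² = 33.
Step 2 — discriminant:
  Δ = trace² - 4·det = 169 - 132 = 37.
Step 3 — eigenvalues:
  λ = (trace ± √Δ)/2 = (13 ± 6.0828)/2,
  λ_1 = 9.5414,  λ_2 = 3.4586.

Step 4 — unit eigenvector for λ_1: solve (Sigma - λ_1 I)v = 0. First row:
  (6 - 9.5414)·v_x + (3)·v_y = 0, i.e. (-3.5414)·v_x + (3)·v_y = 0,
  so v ∝ (b, λ_1 - a) = (3, 3.5414) = u.
  ||u|| = √((3)² + (3.5414)²) = √(21.5414) ≈ 4.6413,
  v_1 = u/||u|| ≈ (0.6464, 0.763) (||v_1|| = 1).

λ_1 = 9.5414,  λ_2 = 3.4586;  v_1 ≈ (0.6464, 0.763)


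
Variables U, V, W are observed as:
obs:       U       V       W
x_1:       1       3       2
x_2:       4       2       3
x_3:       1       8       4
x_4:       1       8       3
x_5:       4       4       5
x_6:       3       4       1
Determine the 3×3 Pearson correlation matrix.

Step 1 — column means:
  mean(U) = (1 + 4 + 1 + 1 + 4 + 3) / 6 = 14/6 = 2.3333
  mean(V) = (3 + 2 + 8 + 8 + 4 + 4) / 6 = 29/6 = 4.8333
  mean(W) = (2 + 3 + 4 + 3 + 5 + 1) / 6 = 18/6 = 3

Step 2 — sample variances and covariances s[i,j] = (1/(n-1)) · Σ_k (x_{k,i} - mean_i) · (x_{k,j} - mean_j), with n-1 = 5:
  s[U,U] = ((-1.3333)·(-1.3333) + (1.6667)·(1.6667) + (-1.3333)·(-1.3333) + (-1.3333)·(-1.3333) + (1.6667)·(1.6667) + (0.6667)·(0.6667)) / 5 = 11.3333/5 = 2.2667
  s[U,V] = ((-1.3333)·(-1.8333) + (1.6667)·(-2.8333) + (-1.3333)·(3.1667) + (-1.3333)·(3.1667) + (1.6667)·(-0.8333) + (0.6667)·(-0.8333)) / 5 = -12.6667/5 = -2.5333
  s[U,W] = ((-1.3333)·(-1) + (1.6667)·(0) + (-1.3333)·(1) + (-1.3333)·(0) + (1.6667)·(2) + (0.6667)·(-2)) / 5 = 2/5 = 0.4
  s[V,V] = ((-1.8333)·(-1.8333) + (-2.8333)·(-2.8333) + (3.1667)·(3.1667) + (3.1667)·(3.1667) + (-0.8333)·(-0.8333) + (-0.8333)·(-0.8333)) / 5 = 32.8333/5 = 6.5667
  s[V,W] = ((-1.8333)·(-1) + (-2.8333)·(0) + (3.1667)·(1) + (3.1667)·(0) + (-0.8333)·(2) + (-0.8333)·(-2)) / 5 = 5/5 = 1
  s[W,W] = ((-1)·(-1) + (0)·(0) + (1)·(1) + (0)·(0) + (2)·(2) + (-2)·(-2)) / 5 = 10/5 = 2
  Sample standard deviations s_i = √(s[i,i]):
  s(U) = √(2.2667) = 1.5055
  s(V) = √(6.5667) = 2.5626
  s(W) = √(2) = 1.4142

Step 3 — r_{ij} = s_{ij} / (s_i · s_j):
  r[U,U] = 1 (diagonal).
  r[U,V] = -2.5333 / (1.5055 · 2.5626) = -2.5333 / 3.858 = -0.6566
  r[U,W] = 0.4 / (1.5055 · 1.4142) = 0.4 / 2.1292 = 0.1879
  r[V,V] = 1 (diagonal).
  r[V,W] = 1 / (2.5626 · 1.4142) = 1 / 3.624 = 0.2759
  r[W,W] = 1 (diagonal).

R is symmetric with unit diagonal. Assembling:

R = [[1, -0.6566, 0.1879],
 [-0.6566, 1, 0.2759],
 [0.1879, 0.2759, 1]]


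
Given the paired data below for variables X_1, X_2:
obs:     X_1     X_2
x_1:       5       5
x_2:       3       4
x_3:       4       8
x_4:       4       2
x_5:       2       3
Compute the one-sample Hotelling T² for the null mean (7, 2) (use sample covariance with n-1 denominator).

Step 1 — sample mean vector:
  mean(X_1) = (5 + 3 + 4 + 4 + 2) / 5 = 18/5 = 3.6
  mean(X_2) = (5 + 4 + 8 + 2 + 3) / 5 = 22/5 = 4.4
  x̄ = (3.6, 4.4),  deviation x̄ - mu_0 = (3.6, 4.4) - (7, 2) = (-3.4, 2.4).

Step 2 — sample covariance matrix, S[i,j] = (1/(n-1)) · Σ_k (x_{k,i} - mean_i) · (x_{k,j} - mean_j), divisor n-1 = 4:
  S[X_1,X_1] = ((1.4)·(1.4) + (-0.6)·(-0.6) + (0.4)·(0.4) + (0.4)·(0.4) + (-1.6)·(-1.6)) / 4 = 5.2/4 = 1.3
  S[X_1,X_2] = ((1.4)·(0.6) + (-0.6)·(-0.4) + (0.4)·(3.6) + (0.4)·(-2.4) + (-1.6)·(-1.4)) / 4 = 3.8/4 = 0.95
  S[X_2,X_2] = ((0.6)·(0.6) + (-0.4)·(-0.4) + (3.6)·(3.6) + (-2.4)·(-2.4) + (-1.4)·(-1.4)) / 4 = 21.2/4 = 5.3
  S = [[1.3, 0.95],
 [0.95, 5.3]].

Step 3 — invert S. det(S) = 1.3·5.3 - (0.95)² = 5.9875.
  S^{-1} = (1/det) · [[d, -b], [-b, a]] = [[0.8852, -0.1587],
 [-0.1587, 0.2171]].

Step 4 — quadratic form (x̄ - mu_0)^T · S^{-1} · (x̄ - mu_0):
  S^{-1} · (x̄ - mu_0) = (-3.3904, 1.0605),
  (x̄ - mu_0)^T · [...] = (-3.4)·(-3.3904) + (2.4)·(1.0605) = 14.0727.

Step 5 — scale by n: T² = 5 · 14.0727 = 70.3633.

T² ≈ 70.3633


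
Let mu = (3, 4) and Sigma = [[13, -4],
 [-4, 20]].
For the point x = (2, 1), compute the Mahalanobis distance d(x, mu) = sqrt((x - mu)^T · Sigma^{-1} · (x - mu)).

Step 1 — centre the observation: (x - mu) = (-1, -3).

Step 2 — invert Sigma. det(Sigma) = 13·20 - (-4)² = 244.
  Sigma^{-1} = (1/det) · [[d, -b], [-b, a]] = [[0.082, 0.0164],
 [0.0164, 0.0533]].

Step 3 — form the quadratic (x - mu)^T · Sigma^{-1} · (x - mu):
  Sigma^{-1} · (x - mu) = (-0.1311, -0.1762).
  (x - mu)^T · [Sigma^{-1} · (x - mu)] = (-1)·(-0.1311) + (-3)·(-0.1762) = 0.6598.

Step 4 — take square root: d = √(0.6598) ≈ 0.8123.

d(x, mu) = √(0.6598) ≈ 0.8123


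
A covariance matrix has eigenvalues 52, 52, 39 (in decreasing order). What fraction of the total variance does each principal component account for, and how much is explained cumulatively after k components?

Step 1 — total variance = trace(Sigma) = Σ λ_i = 52 + 52 + 39 = 143.

Step 2 — fraction explained by component i = λ_i / Σ λ:
  PC1: 52/143 = 0.3636
  PC2: 52/143 = 0.3636
  PC3: 39/143 = 0.2727

Step 3 — cumulative fraction after k components = (λ_1 + ... + λ_k) / Σ λ:
  k = 1: 52/143 = 0.3636
  k = 2: (52 + 52)/143 = 104/143 = 0.7273
  k = 3: (52 + 52 + 39)/143 = 143/143 = 1

Summary (fraction, with percent):

explained: PC1 0.3636 (36.36%), PC2 0.3636 (36.36%), PC3 0.2727 (27.27%);  cumulative: 0.3636, 0.7273, 1


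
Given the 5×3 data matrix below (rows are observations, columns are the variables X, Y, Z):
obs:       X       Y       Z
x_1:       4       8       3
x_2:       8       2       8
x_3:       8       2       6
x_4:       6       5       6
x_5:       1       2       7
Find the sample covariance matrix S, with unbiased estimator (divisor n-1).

Step 1 — column means:
  mean(X) = (4 + 8 + 8 + 6 + 1) / 5 = 27/5 = 5.4
  mean(Y) = (8 + 2 + 2 + 5 + 2) / 5 = 19/5 = 3.8
  mean(Z) = (3 + 8 + 6 + 6 + 7) / 5 = 30/5 = 6

Step 2 — sample covariance S[i,j] = (1/(n-1)) · Σ_k (x_{k,i} - mean_i) · (x_{k,j} - mean_j), with n-1 = 4.
  S[X,X] = ((-1.4)·(-1.4) + (2.6)·(2.6) + (2.6)·(2.6) + (0.6)·(0.6) + (-4.4)·(-4.4)) / 4 = 35.2/4 = 8.8
  S[X,Y] = ((-1.4)·(4.2) + (2.6)·(-1.8) + (2.6)·(-1.8) + (0.6)·(1.2) + (-4.4)·(-1.8)) / 4 = -6.6/4 = -1.65
  S[X,Z] = ((-1.4)·(-3) + (2.6)·(2) + (2.6)·(0) + (0.6)·(0) + (-4.4)·(1)) / 4 = 5/4 = 1.25
  S[Y,Y] = ((4.2)·(4.2) + (-1.8)·(-1.8) + (-1.8)·(-1.8) + (1.2)·(1.2) + (-1.8)·(-1.8)) / 4 = 28.8/4 = 7.2
  S[Y,Z] = ((4.2)·(-3) + (-1.8)·(2) + (-1.8)·(0) + (1.2)·(0) + (-1.8)·(1)) / 4 = -18/4 = -4.5
  S[Z,Z] = ((-3)·(-3) + (2)·(2) + (0)·(0) + (0)·(0) + (1)·(1)) / 4 = 14/4 = 3.5

S is symmetric (S[j,i] = S[i,j]). Assembling:

S = [[8.8, -1.65, 1.25],
 [-1.65, 7.2, -4.5],
 [1.25, -4.5, 3.5]]


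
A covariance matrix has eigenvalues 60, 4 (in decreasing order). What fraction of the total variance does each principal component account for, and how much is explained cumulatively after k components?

Step 1 — total variance = trace(Sigma) = Σ λ_i = 60 + 4 = 64.

Step 2 — fraction explained by component i = λ_i / Σ λ:
  PC1: 60/64 = 0.9375
  PC2: 4/64 = 0.0625

Step 3 — cumulative fraction after k components = (λ_1 + ... + λ_k) / Σ λ:
  k = 1: 60/64 = 0.9375
  k = 2: (60 + 4)/64 = 64/64 = 1

Summary (fraction, with percent):

explained: PC1 0.9375 (93.75%), PC2 0.0625 (6.25%);  cumulative: 0.9375, 1


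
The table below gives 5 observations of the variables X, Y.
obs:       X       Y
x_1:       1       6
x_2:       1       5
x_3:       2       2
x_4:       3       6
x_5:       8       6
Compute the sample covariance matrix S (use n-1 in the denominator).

Step 1 — column means:
  mean(X) = (1 + 1 + 2 + 3 + 8) / 5 = 15/5 = 3
  mean(Y) = (6 + 5 + 2 + 6 + 6) / 5 = 25/5 = 5

Step 2 — sample covariance S[i,j] = (1/(n-1)) · Σ_k (x_{k,i} - mean_i) · (x_{k,j} - mean_j), with n-1 = 4.
  S[X,X] = ((-2)·(-2) + (-2)·(-2) + (-1)·(-1) + (0)·(0) + (5)·(5)) / 4 = 34/4 = 8.5
  S[X,Y] = ((-2)·(1) + (-2)·(0) + (-1)·(-3) + (0)·(1) + (5)·(1)) / 4 = 6/4 = 1.5
  S[Y,Y] = ((1)·(1) + (0)·(0) + (-3)·(-3) + (1)·(1) + (1)·(1)) / 4 = 12/4 = 3

S is symmetric (S[j,i] = S[i,j]). Assembling:

S = [[8.5, 1.5],
 [1.5, 3]]


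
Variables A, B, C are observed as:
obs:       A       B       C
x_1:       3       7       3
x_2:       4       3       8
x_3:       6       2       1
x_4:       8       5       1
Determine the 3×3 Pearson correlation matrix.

Step 1 — column means:
  mean(A) = (3 + 4 + 6 + 8) / 4 = 21/4 = 5.25
  mean(B) = (7 + 3 + 2 + 5) / 4 = 17/4 = 4.25
  mean(C) = (3 + 8 + 1 + 1) / 4 = 13/4 = 3.25

Step 2 — sample variances and covariances s[i,j] = (1/(n-1)) · Σ_k (x_{k,i} - mean_i) · (x_{k,j} - mean_j), with n-1 = 3:
  s[A,A] = ((-2.25)·(-2.25) + (-1.25)·(-1.25) + (0.75)·(0.75) + (2.75)·(2.75)) / 3 = 14.75/3 = 4.9167
  s[A,B] = ((-2.25)·(2.75) + (-1.25)·(-1.25) + (0.75)·(-2.25) + (2.75)·(0.75)) / 3 = -4.25/3 = -1.4167
  s[A,C] = ((-2.25)·(-0.25) + (-1.25)·(4.75) + (0.75)·(-2.25) + (2.75)·(-2.25)) / 3 = -13.25/3 = -4.4167
  s[B,B] = ((2.75)·(2.75) + (-1.25)·(-1.25) + (-2.25)·(-2.25) + (0.75)·(0.75)) / 3 = 14.75/3 = 4.9167
  s[B,C] = ((2.75)·(-0.25) + (-1.25)·(4.75) + (-2.25)·(-2.25) + (0.75)·(-2.25)) / 3 = -3.25/3 = -1.0833
  s[C,C] = ((-0.25)·(-0.25) + (4.75)·(4.75) + (-2.25)·(-2.25) + (-2.25)·(-2.25)) / 3 = 32.75/3 = 10.9167
  Sample standard deviations s_i = √(s[i,i]):
  s(A) = √(4.9167) = 2.2174
  s(B) = √(4.9167) = 2.2174
  s(C) = √(10.9167) = 3.304

Step 3 — r_{ij} = s_{ij} / (s_i · s_j):
  r[A,A] = 1 (diagonal).
  r[A,B] = -1.4167 / (2.2174 · 2.2174) = -1.4167 / 4.9167 = -0.2881
  r[A,C] = -4.4167 / (2.2174 · 3.304) = -4.4167 / 7.3262 = -0.6029
  r[B,B] = 1 (diagonal).
  r[B,C] = -1.0833 / (2.2174 · 3.304) = -1.0833 / 7.3262 = -0.1479
  r[C,C] = 1 (diagonal).

R is symmetric with unit diagonal. Assembling:

R = [[1, -0.2881, -0.6029],
 [-0.2881, 1, -0.1479],
 [-0.6029, -0.1479, 1]]
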